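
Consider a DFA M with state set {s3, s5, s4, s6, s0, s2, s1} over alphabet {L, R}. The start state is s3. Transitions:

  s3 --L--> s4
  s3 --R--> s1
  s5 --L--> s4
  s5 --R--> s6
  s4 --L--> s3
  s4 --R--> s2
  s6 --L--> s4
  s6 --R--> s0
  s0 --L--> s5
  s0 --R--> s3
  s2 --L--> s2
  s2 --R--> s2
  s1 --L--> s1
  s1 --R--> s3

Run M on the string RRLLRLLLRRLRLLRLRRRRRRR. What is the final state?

start at s3
read 'R': s3 → s1
read 'R': s1 → s3
read 'L': s3 → s4
read 'L': s4 → s3
read 'R': s3 → s1
read 'L': s1 → s1
read 'L': s1 → s1
read 'L': s1 → s1
read 'R': s1 → s3
read 'R': s3 → s1
read 'L': s1 → s1
read 'R': s1 → s3
read 'L': s3 → s4
read 'L': s4 → s3
read 'R': s3 → s1
read 'L': s1 → s1
read 'R': s1 → s3
read 'R': s3 → s1
read 'R': s1 → s3
read 'R': s3 → s1
read 'R': s1 → s3
read 'R': s3 → s1
read 'R': s1 → s3

s3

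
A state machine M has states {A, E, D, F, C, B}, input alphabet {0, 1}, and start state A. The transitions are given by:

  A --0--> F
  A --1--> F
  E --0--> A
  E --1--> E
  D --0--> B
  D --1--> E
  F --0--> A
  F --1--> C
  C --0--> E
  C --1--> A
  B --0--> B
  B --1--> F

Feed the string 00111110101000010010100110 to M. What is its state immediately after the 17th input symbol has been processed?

Trace: A -0-> F -0-> A -1-> F -1-> C -1-> A -1-> F -1-> C -0-> E -1-> E -0-> A -1-> F -0-> A -0-> F -0-> A -0-> F -1-> C -0-> E
After 17 symbols: E.

E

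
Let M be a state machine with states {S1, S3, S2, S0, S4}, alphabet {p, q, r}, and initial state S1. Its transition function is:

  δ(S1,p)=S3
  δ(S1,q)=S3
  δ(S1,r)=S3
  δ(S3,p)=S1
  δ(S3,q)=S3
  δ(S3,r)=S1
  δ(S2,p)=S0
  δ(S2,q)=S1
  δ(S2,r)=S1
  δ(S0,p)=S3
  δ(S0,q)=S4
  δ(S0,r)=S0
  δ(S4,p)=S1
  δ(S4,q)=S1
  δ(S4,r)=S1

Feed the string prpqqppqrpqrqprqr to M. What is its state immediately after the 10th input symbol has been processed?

S3

start at S1
read 'p': S1 → S3
read 'r': S3 → S1
read 'p': S1 → S3
read 'q': S3 → S3
read 'q': S3 → S3
read 'p': S3 → S1
read 'p': S1 → S3
read 'q': S3 → S3
read 'r': S3 → S1
read 'p': S1 → S3
After 10 symbols: S3.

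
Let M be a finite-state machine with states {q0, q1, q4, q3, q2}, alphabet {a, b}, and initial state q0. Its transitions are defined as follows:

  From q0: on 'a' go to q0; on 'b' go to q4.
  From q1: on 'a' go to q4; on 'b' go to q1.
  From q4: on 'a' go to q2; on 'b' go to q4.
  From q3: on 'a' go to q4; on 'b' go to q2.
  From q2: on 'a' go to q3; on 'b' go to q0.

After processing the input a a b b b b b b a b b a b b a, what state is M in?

Trace: q0 -a-> q0 -a-> q0 -b-> q4 -b-> q4 -b-> q4 -b-> q4 -b-> q4 -b-> q4 -a-> q2 -b-> q0 -b-> q4 -a-> q2 -b-> q0 -b-> q4 -a-> q2

q2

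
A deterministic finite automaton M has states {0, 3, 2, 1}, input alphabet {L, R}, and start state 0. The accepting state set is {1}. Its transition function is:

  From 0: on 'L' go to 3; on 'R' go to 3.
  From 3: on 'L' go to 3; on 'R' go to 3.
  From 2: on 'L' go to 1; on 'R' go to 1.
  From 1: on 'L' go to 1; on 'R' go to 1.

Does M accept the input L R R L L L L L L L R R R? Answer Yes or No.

No

start at 0
read 'L': 0 → 3
read 'R': 3 → 3
read 'R': 3 → 3
read 'L': 3 → 3
read 'L': 3 → 3
read 'L': 3 → 3
read 'L': 3 → 3
read 'L': 3 → 3
read 'L': 3 → 3
read 'L': 3 → 3
read 'R': 3 → 3
read 'R': 3 → 3
read 'R': 3 → 3
End state 3 is not accepting.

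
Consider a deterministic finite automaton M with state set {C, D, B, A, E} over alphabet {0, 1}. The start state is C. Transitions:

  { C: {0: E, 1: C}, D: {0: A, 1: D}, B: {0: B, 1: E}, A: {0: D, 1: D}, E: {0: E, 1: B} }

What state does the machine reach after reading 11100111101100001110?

B

Trace: C -1-> C -1-> C -1-> C -0-> E -0-> E -1-> B -1-> E -1-> B -1-> E -0-> E -1-> B -1-> E -0-> E -0-> E -0-> E -0-> E -1-> B -1-> E -1-> B -0-> B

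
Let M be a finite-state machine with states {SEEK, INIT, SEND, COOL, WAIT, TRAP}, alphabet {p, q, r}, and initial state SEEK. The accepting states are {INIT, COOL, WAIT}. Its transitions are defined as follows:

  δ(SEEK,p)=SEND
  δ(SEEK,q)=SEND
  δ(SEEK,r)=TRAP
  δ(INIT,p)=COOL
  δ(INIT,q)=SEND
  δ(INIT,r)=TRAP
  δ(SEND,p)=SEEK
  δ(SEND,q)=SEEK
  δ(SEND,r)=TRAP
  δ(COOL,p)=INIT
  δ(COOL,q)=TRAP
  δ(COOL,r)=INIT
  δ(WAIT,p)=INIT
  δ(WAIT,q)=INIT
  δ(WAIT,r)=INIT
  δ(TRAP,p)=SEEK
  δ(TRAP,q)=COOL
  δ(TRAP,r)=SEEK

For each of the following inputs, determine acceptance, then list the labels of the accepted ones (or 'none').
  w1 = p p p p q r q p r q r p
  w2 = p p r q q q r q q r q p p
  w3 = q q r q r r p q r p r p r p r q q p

w1: SEEK → SEND → SEEK → SEND → SEEK → SEND → TRAP → COOL → INIT → TRAP → COOL → INIT → COOL  → end COOL, accepted
w2: SEEK → SEND → SEEK → TRAP → COOL → TRAP → COOL → INIT → SEND → SEEK → TRAP → COOL → INIT → COOL  → end COOL, accepted
w3: SEEK → SEND → SEEK → TRAP → COOL → INIT → TRAP → SEEK → SEND → TRAP → SEEK → TRAP → SEEK → TRAP → SEEK → TRAP → COOL → TRAP → SEEK  → end SEEK, rejected

w1, w2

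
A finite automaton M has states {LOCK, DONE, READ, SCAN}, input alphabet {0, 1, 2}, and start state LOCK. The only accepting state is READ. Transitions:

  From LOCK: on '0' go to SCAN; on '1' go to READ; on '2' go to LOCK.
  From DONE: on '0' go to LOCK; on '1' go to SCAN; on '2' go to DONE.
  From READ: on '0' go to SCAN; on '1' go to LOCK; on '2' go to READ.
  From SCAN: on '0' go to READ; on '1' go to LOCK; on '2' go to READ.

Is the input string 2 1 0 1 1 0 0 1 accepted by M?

No

Trace: LOCK -2-> LOCK -1-> READ -0-> SCAN -1-> LOCK -1-> READ -0-> SCAN -0-> READ -1-> LOCK
End state LOCK is not accepting.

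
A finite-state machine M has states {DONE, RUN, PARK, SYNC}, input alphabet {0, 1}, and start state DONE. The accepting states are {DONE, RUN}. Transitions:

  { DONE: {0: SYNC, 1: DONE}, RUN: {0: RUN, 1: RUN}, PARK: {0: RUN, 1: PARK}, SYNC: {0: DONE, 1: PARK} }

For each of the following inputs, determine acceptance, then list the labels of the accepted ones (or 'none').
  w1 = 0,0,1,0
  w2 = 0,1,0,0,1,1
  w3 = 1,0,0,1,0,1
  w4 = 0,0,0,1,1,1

w2

w1: DONE → SYNC → DONE → DONE → SYNC  → end SYNC, rejected
w2: DONE → SYNC → PARK → RUN → RUN → RUN → RUN  → end RUN, accepted
w3: DONE → DONE → SYNC → DONE → DONE → SYNC → PARK  → end PARK, rejected
w4: DONE → SYNC → DONE → SYNC → PARK → PARK → PARK  → end PARK, rejected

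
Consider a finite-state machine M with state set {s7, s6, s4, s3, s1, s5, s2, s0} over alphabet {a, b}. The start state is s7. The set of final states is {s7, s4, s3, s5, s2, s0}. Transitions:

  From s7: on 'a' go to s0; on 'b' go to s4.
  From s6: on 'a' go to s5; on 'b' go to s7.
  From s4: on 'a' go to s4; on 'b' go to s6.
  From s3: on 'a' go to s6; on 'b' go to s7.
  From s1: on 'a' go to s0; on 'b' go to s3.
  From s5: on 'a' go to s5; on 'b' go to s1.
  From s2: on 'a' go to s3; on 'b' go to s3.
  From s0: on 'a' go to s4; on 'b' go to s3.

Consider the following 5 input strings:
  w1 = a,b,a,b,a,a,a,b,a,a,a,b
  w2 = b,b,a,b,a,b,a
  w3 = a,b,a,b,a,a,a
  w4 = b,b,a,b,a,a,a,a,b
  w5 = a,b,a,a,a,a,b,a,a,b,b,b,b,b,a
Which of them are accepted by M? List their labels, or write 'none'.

w1:
  start at s7
  read 'a': s7 → s0
  read 'b': s0 → s3
  read 'a': s3 → s6
  read 'b': s6 → s7
  read 'a': s7 → s0
  read 'a': s0 → s4
  read 'a': s4 → s4
  read 'b': s4 → s6
  read 'a': s6 → s5
  read 'a': s5 → s5
  read 'a': s5 → s5
  read 'b': s5 → s1
  end s1, rejected
w2:
  start at s7
  read 'b': s7 → s4
  read 'b': s4 → s6
  read 'a': s6 → s5
  read 'b': s5 → s1
  read 'a': s1 → s0
  read 'b': s0 → s3
  read 'a': s3 → s6
  end s6, rejected
w3:
  start at s7
  read 'a': s7 → s0
  read 'b': s0 → s3
  read 'a': s3 → s6
  read 'b': s6 → s7
  read 'a': s7 → s0
  read 'a': s0 → s4
  read 'a': s4 → s4
  end s4, accepted
w4:
  start at s7
  read 'b': s7 → s4
  read 'b': s4 → s6
  read 'a': s6 → s5
  read 'b': s5 → s1
  read 'a': s1 → s0
  read 'a': s0 → s4
  read 'a': s4 → s4
  read 'a': s4 → s4
  read 'b': s4 → s6
  end s6, rejected
w5:
  start at s7
  read 'a': s7 → s0
  read 'b': s0 → s3
  read 'a': s3 → s6
  read 'a': s6 → s5
  read 'a': s5 → s5
  read 'a': s5 → s5
  read 'b': s5 → s1
  read 'a': s1 → s0
  read 'a': s0 → s4
  read 'b': s4 → s6
  read 'b': s6 → s7
  read 'b': s7 → s4
  read 'b': s4 → s6
  read 'b': s6 → s7
  read 'a': s7 → s0
  end s0, accepted

w3, w5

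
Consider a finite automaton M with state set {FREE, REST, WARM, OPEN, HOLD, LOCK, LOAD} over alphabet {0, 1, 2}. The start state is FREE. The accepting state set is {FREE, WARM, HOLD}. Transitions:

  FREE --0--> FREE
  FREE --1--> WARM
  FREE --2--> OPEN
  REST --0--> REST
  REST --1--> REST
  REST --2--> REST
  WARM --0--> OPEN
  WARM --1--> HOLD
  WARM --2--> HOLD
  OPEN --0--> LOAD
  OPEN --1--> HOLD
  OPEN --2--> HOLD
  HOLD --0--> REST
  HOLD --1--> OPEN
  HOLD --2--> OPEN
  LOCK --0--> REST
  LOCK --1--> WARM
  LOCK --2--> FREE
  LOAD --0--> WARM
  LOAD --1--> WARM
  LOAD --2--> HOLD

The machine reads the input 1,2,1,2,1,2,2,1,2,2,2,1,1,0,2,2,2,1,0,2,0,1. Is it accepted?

No

FREE → WARM → HOLD → OPEN → HOLD → OPEN → HOLD → OPEN → HOLD → OPEN → HOLD → OPEN → HOLD → OPEN → LOAD → HOLD → OPEN → HOLD → OPEN → LOAD → HOLD → REST → REST
End state REST is not accepting.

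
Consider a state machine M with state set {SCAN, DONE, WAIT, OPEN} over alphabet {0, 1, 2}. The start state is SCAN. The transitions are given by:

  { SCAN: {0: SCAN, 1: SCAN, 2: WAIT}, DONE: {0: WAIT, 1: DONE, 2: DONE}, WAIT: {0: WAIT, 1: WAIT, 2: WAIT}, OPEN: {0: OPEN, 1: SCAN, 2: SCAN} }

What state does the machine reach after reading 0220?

WAIT

SCAN → SCAN → WAIT → WAIT → WAIT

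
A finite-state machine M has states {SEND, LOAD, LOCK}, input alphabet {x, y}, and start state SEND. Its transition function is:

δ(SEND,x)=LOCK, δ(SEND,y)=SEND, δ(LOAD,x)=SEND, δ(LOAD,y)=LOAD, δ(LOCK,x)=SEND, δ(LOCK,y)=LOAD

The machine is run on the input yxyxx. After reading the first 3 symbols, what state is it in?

LOAD

start at SEND
read 'y': SEND → SEND
read 'x': SEND → LOCK
read 'y': LOCK → LOAD
After 3 symbols: LOAD.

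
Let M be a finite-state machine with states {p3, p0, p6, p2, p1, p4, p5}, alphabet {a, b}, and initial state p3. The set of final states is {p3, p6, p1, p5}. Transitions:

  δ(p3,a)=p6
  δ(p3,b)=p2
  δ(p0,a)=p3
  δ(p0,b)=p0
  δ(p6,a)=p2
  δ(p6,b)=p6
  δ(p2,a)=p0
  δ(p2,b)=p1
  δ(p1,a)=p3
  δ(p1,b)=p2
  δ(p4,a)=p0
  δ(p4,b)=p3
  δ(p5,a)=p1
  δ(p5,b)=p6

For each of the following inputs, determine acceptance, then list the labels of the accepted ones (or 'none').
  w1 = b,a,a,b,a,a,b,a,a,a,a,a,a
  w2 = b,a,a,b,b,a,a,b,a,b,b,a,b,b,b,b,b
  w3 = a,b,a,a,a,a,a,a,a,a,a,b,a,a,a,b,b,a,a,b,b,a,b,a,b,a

w1, w3

w1: p3 → p2 → p0 → p3 → p2 → p0 → p3 → p2 → p0 → p3 → p6 → p2 → p0 → p3  → end p3, accepted
w2: p3 → p2 → p0 → p3 → p2 → p1 → p3 → p6 → p6 → p2 → p1 → p2 → p0 → p0 → p0 → p0 → p0 → p0  → end p0, rejected
w3: p3 → p6 → p6 → p2 → p0 → p3 → p6 → p2 → p0 → p3 → p6 → p2 → p1 → p3 → p6 → p2 → p1 → p2 → p0 → p3 → p2 → p1 → p3 → p2 → p0 → p0 → p3  → end p3, accepted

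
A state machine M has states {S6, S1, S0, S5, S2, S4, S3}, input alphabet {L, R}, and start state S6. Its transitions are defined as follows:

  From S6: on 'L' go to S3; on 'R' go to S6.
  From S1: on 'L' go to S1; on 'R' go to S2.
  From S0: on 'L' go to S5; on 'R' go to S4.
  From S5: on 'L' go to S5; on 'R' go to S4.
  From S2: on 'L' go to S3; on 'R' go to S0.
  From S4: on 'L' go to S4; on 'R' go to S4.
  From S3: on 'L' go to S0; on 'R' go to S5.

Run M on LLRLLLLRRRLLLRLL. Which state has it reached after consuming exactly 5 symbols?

S4

start at S6
read 'L': S6 → S3
read 'L': S3 → S0
read 'R': S0 → S4
read 'L': S4 → S4
read 'L': S4 → S4
After 5 symbols: S4.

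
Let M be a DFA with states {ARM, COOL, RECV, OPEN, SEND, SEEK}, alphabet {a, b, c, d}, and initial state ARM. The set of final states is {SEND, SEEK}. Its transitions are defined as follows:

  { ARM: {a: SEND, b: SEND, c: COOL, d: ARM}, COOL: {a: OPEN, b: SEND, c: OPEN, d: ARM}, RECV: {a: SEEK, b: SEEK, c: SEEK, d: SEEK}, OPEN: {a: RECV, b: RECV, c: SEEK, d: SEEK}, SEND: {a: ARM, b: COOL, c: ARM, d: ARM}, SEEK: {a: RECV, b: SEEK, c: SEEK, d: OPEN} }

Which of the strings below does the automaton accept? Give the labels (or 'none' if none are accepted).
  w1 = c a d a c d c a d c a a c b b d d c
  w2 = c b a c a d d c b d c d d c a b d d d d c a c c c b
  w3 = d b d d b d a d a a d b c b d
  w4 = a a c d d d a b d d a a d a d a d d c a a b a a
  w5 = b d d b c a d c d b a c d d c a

w1, w2, w4

w1: Trace: ARM -c-> COOL -a-> OPEN -d-> SEEK -a-> RECV -c-> SEEK -d-> OPEN -c-> SEEK -a-> RECV -d-> SEEK -c-> SEEK -a-> RECV -a-> SEEK -c-> SEEK -b-> SEEK -b-> SEEK -d-> OPEN -d-> SEEK -c-> SEEK  → end SEEK, accepted
w2: Trace: ARM -c-> COOL -b-> SEND -a-> ARM -c-> COOL -a-> OPEN -d-> SEEK -d-> OPEN -c-> SEEK -b-> SEEK -d-> OPEN -c-> SEEK -d-> OPEN -d-> SEEK -c-> SEEK -a-> RECV -b-> SEEK -d-> OPEN -d-> SEEK -d-> OPEN -d-> SEEK -c-> SEEK -a-> RECV -c-> SEEK -c-> SEEK -c-> SEEK -b-> SEEK  → end SEEK, accepted
w3: Trace: ARM -d-> ARM -b-> SEND -d-> ARM -d-> ARM -b-> SEND -d-> ARM -a-> SEND -d-> ARM -a-> SEND -a-> ARM -d-> ARM -b-> SEND -c-> ARM -b-> SEND -d-> ARM  → end ARM, rejected
w4: Trace: ARM -a-> SEND -a-> ARM -c-> COOL -d-> ARM -d-> ARM -d-> ARM -a-> SEND -b-> COOL -d-> ARM -d-> ARM -a-> SEND -a-> ARM -d-> ARM -a-> SEND -d-> ARM -a-> SEND -d-> ARM -d-> ARM -c-> COOL -a-> OPEN -a-> RECV -b-> SEEK -a-> RECV -a-> SEEK  → end SEEK, accepted
w5: Trace: ARM -b-> SEND -d-> ARM -d-> ARM -b-> SEND -c-> ARM -a-> SEND -d-> ARM -c-> COOL -d-> ARM -b-> SEND -a-> ARM -c-> COOL -d-> ARM -d-> ARM -c-> COOL -a-> OPEN  → end OPEN, rejected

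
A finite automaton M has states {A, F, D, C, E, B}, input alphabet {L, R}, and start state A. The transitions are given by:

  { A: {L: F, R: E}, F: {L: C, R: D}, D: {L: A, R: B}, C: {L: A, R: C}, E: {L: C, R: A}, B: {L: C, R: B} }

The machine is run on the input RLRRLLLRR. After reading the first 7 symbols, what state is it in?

A → E → C → C → C → A → F → C
After 7 symbols: C.

C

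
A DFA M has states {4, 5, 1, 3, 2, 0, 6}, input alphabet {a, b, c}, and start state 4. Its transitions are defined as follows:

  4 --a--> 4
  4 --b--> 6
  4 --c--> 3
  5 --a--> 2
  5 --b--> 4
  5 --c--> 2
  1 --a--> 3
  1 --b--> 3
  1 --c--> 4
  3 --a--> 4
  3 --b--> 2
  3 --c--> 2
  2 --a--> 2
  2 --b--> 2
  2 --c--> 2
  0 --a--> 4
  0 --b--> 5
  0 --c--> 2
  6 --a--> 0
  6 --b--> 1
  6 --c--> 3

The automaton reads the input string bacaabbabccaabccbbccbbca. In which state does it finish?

2

start at 4
read 'b': 4 → 6
read 'a': 6 → 0
read 'c': 0 → 2
read 'a': 2 → 2
read 'a': 2 → 2
read 'b': 2 → 2
read 'b': 2 → 2
read 'a': 2 → 2
read 'b': 2 → 2
read 'c': 2 → 2
read 'c': 2 → 2
read 'a': 2 → 2
read 'a': 2 → 2
read 'b': 2 → 2
read 'c': 2 → 2
read 'c': 2 → 2
read 'b': 2 → 2
read 'b': 2 → 2
read 'c': 2 → 2
read 'c': 2 → 2
read 'b': 2 → 2
read 'b': 2 → 2
read 'c': 2 → 2
read 'a': 2 → 2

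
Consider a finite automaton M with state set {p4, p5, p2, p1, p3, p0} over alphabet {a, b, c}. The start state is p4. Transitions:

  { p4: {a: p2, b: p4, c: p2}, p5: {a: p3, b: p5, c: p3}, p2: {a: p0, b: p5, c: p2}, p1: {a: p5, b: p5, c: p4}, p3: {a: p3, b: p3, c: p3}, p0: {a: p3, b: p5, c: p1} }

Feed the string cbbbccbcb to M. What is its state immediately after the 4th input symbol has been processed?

start at p4
read 'c': p4 → p2
read 'b': p2 → p5
read 'b': p5 → p5
read 'b': p5 → p5
After 4 symbols: p5.

p5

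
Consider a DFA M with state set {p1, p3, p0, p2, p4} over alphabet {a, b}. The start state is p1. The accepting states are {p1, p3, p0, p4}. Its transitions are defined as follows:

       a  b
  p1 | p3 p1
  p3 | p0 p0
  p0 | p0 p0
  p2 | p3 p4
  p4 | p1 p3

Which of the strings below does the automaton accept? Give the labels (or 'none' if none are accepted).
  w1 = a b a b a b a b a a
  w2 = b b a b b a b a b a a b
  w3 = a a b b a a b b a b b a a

w1, w2, w3

w1:
  start at p1
  read 'a': p1 → p3
  read 'b': p3 → p0
  read 'a': p0 → p0
  read 'b': p0 → p0
  read 'a': p0 → p0
  read 'b': p0 → p0
  read 'a': p0 → p0
  read 'b': p0 → p0
  read 'a': p0 → p0
  read 'a': p0 → p0
  end p0, accepted
w2:
  start at p1
  read 'b': p1 → p1
  read 'b': p1 → p1
  read 'a': p1 → p3
  read 'b': p3 → p0
  read 'b': p0 → p0
  read 'a': p0 → p0
  read 'b': p0 → p0
  read 'a': p0 → p0
  read 'b': p0 → p0
  read 'a': p0 → p0
  read 'a': p0 → p0
  read 'b': p0 → p0
  end p0, accepted
w3:
  start at p1
  read 'a': p1 → p3
  read 'a': p3 → p0
  read 'b': p0 → p0
  read 'b': p0 → p0
  read 'a': p0 → p0
  read 'a': p0 → p0
  read 'b': p0 → p0
  read 'b': p0 → p0
  read 'a': p0 → p0
  read 'b': p0 → p0
  read 'b': p0 → p0
  read 'a': p0 → p0
  read 'a': p0 → p0
  end p0, accepted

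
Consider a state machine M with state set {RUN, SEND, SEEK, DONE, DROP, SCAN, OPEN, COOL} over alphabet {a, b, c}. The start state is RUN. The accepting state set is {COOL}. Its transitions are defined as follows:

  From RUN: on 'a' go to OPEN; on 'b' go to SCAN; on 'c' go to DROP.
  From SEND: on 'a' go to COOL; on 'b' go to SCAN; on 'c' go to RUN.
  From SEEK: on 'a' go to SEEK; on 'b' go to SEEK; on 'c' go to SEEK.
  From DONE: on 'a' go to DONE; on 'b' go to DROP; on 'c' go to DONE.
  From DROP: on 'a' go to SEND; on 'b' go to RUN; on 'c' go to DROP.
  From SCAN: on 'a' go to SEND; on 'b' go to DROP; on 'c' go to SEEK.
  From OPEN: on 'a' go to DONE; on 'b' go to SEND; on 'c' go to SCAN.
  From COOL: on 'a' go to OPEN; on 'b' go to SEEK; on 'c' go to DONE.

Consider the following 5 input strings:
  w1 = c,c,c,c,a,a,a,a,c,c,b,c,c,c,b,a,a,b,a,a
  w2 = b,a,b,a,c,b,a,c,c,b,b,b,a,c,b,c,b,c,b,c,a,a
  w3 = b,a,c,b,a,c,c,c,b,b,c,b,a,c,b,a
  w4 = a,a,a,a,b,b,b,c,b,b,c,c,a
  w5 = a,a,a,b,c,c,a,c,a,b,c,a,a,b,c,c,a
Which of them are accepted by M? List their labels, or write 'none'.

w1: RUN → DROP → DROP → DROP → DROP → SEND → COOL → OPEN → DONE → DONE → DONE → DROP → DROP → DROP → DROP → RUN → OPEN → DONE → DROP → SEND → COOL  → end COOL, accepted
w2: RUN → SCAN → SEND → SCAN → SEND → RUN → SCAN → SEND → RUN → DROP → RUN → SCAN → DROP → SEND → RUN → SCAN → SEEK → SEEK → SEEK → SEEK → SEEK → SEEK → SEEK  → end SEEK, rejected
w3: RUN → SCAN → SEND → RUN → SCAN → SEND → RUN → DROP → DROP → RUN → SCAN → SEEK → SEEK → SEEK → SEEK → SEEK → SEEK  → end SEEK, rejected
w4: RUN → OPEN → DONE → DONE → DONE → DROP → RUN → SCAN → SEEK → SEEK → SEEK → SEEK → SEEK → SEEK  → end SEEK, rejected
w5: RUN → OPEN → DONE → DONE → DROP → DROP → DROP → SEND → RUN → OPEN → SEND → RUN → OPEN → DONE → DROP → DROP → DROP → SEND  → end SEND, rejected

w1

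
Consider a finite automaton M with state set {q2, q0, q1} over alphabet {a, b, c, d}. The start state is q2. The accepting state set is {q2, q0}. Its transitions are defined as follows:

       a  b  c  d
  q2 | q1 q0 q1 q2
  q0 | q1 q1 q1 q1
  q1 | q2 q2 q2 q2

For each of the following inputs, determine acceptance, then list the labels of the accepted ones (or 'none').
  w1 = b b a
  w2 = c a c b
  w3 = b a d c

w1: Trace: q2 -b-> q0 -b-> q1 -a-> q2  → end q2, accepted
w2: Trace: q2 -c-> q1 -a-> q2 -c-> q1 -b-> q2  → end q2, accepted
w3: Trace: q2 -b-> q0 -a-> q1 -d-> q2 -c-> q1  → end q1, rejected

w1, w2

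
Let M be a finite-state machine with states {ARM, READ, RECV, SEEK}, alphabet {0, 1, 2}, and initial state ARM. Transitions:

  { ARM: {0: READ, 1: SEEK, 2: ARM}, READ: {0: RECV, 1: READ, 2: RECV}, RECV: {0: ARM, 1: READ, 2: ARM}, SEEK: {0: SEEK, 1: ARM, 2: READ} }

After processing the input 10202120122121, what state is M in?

start at ARM
read '1': ARM → SEEK
read '0': SEEK → SEEK
read '2': SEEK → READ
read '0': READ → RECV
read '2': RECV → ARM
read '1': ARM → SEEK
read '2': SEEK → READ
read '0': READ → RECV
read '1': RECV → READ
read '2': READ → RECV
read '2': RECV → ARM
read '1': ARM → SEEK
read '2': SEEK → READ
read '1': READ → READ

READ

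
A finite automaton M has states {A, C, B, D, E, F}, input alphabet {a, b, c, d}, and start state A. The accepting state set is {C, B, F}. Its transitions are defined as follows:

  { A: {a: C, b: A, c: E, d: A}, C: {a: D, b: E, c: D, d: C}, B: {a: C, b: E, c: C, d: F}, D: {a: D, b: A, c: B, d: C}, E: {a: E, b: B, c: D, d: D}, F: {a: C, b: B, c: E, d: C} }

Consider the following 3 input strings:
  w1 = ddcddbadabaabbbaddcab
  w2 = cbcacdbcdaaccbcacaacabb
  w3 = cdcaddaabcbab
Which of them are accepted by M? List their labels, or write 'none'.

w1: A → A → A → E → D → C → E → E → D → D → A → C → D → A → A → A → C → C → C → D → D → A  → end A, rejected
w2: A → E → B → C → D → B → F → B → C → C → D → D → B → C → E → D → D → B → C → D → B → C → E → B  → end B, accepted
w3: A → E → D → B → C → C → C → D → D → A → E → B → C → E  → end E, rejected

w2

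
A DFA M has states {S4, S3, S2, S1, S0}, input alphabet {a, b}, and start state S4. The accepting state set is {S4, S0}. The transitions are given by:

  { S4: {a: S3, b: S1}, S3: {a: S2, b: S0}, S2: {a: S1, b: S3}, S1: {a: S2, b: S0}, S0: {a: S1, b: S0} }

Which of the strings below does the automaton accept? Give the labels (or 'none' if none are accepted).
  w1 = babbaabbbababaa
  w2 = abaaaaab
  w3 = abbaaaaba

w2

w1: S4 → S1 → S2 → S3 → S0 → S1 → S2 → S3 → S0 → S0 → S1 → S0 → S1 → S0 → S1 → S2  → end S2, rejected
w2: S4 → S3 → S0 → S1 → S2 → S1 → S2 → S1 → S0  → end S0, accepted
w3: S4 → S3 → S0 → S0 → S1 → S2 → S1 → S2 → S3 → S2  → end S2, rejected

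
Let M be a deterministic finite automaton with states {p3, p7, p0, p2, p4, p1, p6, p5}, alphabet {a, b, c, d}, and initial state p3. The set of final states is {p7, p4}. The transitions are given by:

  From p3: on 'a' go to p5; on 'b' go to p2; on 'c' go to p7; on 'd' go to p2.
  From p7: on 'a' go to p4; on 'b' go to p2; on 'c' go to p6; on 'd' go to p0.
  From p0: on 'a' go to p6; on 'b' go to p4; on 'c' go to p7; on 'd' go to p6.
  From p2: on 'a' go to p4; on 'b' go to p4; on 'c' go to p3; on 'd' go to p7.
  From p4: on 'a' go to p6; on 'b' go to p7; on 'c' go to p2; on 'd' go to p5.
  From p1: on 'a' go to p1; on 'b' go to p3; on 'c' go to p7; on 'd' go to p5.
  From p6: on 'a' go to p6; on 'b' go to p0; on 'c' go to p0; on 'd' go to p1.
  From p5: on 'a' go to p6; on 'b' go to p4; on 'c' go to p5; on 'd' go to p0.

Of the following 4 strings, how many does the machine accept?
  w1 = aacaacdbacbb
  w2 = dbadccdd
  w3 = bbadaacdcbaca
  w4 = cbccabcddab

w1:
  start at p3
  read 'a': p3 → p5
  read 'a': p5 → p6
  read 'c': p6 → p0
  read 'a': p0 → p6
  read 'a': p6 → p6
  read 'c': p6 → p0
  read 'd': p0 → p6
  read 'b': p6 → p0
  read 'a': p0 → p6
  read 'c': p6 → p0
  read 'b': p0 → p4
  read 'b': p4 → p7
  end p7, accepted
w2:
  start at p3
  read 'd': p3 → p2
  read 'b': p2 → p4
  read 'a': p4 → p6
  read 'd': p6 → p1
  read 'c': p1 → p7
  read 'c': p7 → p6
  read 'd': p6 → p1
  read 'd': p1 → p5
  end p5, rejected
w3:
  start at p3
  read 'b': p3 → p2
  read 'b': p2 → p4
  read 'a': p4 → p6
  read 'd': p6 → p1
  read 'a': p1 → p1
  read 'a': p1 → p1
  read 'c': p1 → p7
  read 'd': p7 → p0
  read 'c': p0 → p7
  read 'b': p7 → p2
  read 'a': p2 → p4
  read 'c': p4 → p2
  read 'a': p2 → p4
  end p4, accepted
w4:
  start at p3
  read 'c': p3 → p7
  read 'b': p7 → p2
  read 'c': p2 → p3
  read 'c': p3 → p7
  read 'a': p7 → p4
  read 'b': p4 → p7
  read 'c': p7 → p6
  read 'd': p6 → p1
  read 'd': p1 → p5
  read 'a': p5 → p6
  read 'b': p6 → p0
  end p0, rejected

2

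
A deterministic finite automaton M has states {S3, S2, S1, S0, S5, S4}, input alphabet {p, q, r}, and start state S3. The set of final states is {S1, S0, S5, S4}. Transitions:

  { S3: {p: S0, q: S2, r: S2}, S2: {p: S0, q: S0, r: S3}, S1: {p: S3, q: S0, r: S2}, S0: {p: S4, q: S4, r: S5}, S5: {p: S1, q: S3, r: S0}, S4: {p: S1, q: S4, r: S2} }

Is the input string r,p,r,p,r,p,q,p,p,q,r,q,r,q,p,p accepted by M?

start at S3
read 'r': S3 → S2
read 'p': S2 → S0
read 'r': S0 → S5
read 'p': S5 → S1
read 'r': S1 → S2
read 'p': S2 → S0
read 'q': S0 → S4
read 'p': S4 → S1
read 'p': S1 → S3
read 'q': S3 → S2
read 'r': S2 → S3
read 'q': S3 → S2
read 'r': S2 → S3
read 'q': S3 → S2
read 'p': S2 → S0
read 'p': S0 → S4
End state S4 is accepting.

Yes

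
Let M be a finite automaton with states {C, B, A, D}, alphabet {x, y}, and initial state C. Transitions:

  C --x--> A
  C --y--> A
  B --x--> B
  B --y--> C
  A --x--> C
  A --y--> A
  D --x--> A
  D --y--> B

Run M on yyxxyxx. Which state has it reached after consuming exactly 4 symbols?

Trace: C -y-> A -y-> A -x-> C -x-> A
After 4 symbols: A.

A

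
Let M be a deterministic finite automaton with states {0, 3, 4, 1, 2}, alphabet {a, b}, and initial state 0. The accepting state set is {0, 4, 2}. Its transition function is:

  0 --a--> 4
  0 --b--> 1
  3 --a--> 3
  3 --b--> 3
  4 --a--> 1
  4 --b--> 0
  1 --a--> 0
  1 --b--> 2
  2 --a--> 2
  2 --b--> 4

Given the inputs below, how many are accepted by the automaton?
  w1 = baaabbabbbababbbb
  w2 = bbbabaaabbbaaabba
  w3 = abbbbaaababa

2

w1:
  start at 0
  read 'b': 0 → 1
  read 'a': 1 → 0
  read 'a': 0 → 4
  read 'a': 4 → 1
  read 'b': 1 → 2
  read 'b': 2 → 4
  read 'a': 4 → 1
  read 'b': 1 → 2
  read 'b': 2 → 4
  read 'b': 4 → 0
  read 'a': 0 → 4
  read 'b': 4 → 0
  read 'a': 0 → 4
  read 'b': 4 → 0
  read 'b': 0 → 1
  read 'b': 1 → 2
  read 'b': 2 → 4
  end 4, accepted
w2:
  start at 0
  read 'b': 0 → 1
  read 'b': 1 → 2
  read 'b': 2 → 4
  read 'a': 4 → 1
  read 'b': 1 → 2
  read 'a': 2 → 2
  read 'a': 2 → 2
  read 'a': 2 → 2
  read 'b': 2 → 4
  read 'b': 4 → 0
  read 'b': 0 → 1
  read 'a': 1 → 0
  read 'a': 0 → 4
  read 'a': 4 → 1
  read 'b': 1 → 2
  read 'b': 2 → 4
  read 'a': 4 → 1
  end 1, rejected
w3:
  start at 0
  read 'a': 0 → 4
  read 'b': 4 → 0
  read 'b': 0 → 1
  read 'b': 1 → 2
  read 'b': 2 → 4
  read 'a': 4 → 1
  read 'a': 1 → 0
  read 'a': 0 → 4
  read 'b': 4 → 0
  read 'a': 0 → 4
  read 'b': 4 → 0
  read 'a': 0 → 4
  end 4, accepted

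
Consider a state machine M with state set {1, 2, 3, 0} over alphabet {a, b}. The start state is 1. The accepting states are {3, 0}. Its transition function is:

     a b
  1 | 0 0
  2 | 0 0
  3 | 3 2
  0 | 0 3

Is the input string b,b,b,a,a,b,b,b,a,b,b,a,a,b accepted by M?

Trace: 1 -b-> 0 -b-> 3 -b-> 2 -a-> 0 -a-> 0 -b-> 3 -b-> 2 -b-> 0 -a-> 0 -b-> 3 -b-> 2 -a-> 0 -a-> 0 -b-> 3
End state 3 is accepting.

Yes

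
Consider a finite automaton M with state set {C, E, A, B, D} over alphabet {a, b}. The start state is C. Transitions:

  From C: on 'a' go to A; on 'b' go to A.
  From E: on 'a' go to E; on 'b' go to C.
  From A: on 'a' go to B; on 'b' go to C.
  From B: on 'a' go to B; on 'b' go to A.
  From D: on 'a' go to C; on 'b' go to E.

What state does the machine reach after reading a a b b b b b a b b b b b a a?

Trace: C -a-> A -a-> B -b-> A -b-> C -b-> A -b-> C -b-> A -a-> B -b-> A -b-> C -b-> A -b-> C -b-> A -a-> B -a-> B

B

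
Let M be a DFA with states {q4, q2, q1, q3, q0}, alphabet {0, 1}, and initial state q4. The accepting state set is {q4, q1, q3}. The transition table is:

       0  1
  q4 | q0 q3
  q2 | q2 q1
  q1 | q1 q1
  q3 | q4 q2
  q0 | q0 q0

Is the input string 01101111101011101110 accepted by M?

No

q4 → q0 → q0 → q0 → q0 → q0 → q0 → q0 → q0 → q0 → q0 → q0 → q0 → q0 → q0 → q0 → q0 → q0 → q0 → q0 → q0
End state q0 is not accepting.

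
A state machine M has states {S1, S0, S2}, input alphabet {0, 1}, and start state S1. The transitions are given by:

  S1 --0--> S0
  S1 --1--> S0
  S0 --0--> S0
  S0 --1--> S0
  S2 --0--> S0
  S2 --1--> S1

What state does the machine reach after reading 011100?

S0

S1 → S0 → S0 → S0 → S0 → S0 → S0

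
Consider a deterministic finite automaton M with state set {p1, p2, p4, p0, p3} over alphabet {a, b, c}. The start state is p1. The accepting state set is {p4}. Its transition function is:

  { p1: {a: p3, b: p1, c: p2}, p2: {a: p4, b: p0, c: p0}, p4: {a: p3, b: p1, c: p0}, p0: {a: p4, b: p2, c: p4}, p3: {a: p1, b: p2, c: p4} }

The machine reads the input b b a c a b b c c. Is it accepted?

No

Trace: p1 -b-> p1 -b-> p1 -a-> p3 -c-> p4 -a-> p3 -b-> p2 -b-> p0 -c-> p4 -c-> p0
End state p0 is not accepting.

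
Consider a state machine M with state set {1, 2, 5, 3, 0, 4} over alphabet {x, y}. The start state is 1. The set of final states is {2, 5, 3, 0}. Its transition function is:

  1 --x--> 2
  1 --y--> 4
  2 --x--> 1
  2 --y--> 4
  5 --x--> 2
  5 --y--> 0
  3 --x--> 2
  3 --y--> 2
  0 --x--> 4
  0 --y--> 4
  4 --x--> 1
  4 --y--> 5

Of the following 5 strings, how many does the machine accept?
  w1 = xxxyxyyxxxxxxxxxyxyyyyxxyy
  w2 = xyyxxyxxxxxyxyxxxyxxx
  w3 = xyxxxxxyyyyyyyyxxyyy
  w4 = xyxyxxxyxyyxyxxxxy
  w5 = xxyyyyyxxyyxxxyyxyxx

3

w1: Trace: 1 -x-> 2 -x-> 1 -x-> 2 -y-> 4 -x-> 1 -y-> 4 -y-> 5 -x-> 2 -x-> 1 -x-> 2 -x-> 1 -x-> 2 -x-> 1 -x-> 2 -x-> 1 -x-> 2 -y-> 4 -x-> 1 -y-> 4 -y-> 5 -y-> 0 -y-> 4 -x-> 1 -x-> 2 -y-> 4 -y-> 5  → end 5, accepted
w2: Trace: 1 -x-> 2 -y-> 4 -y-> 5 -x-> 2 -x-> 1 -y-> 4 -x-> 1 -x-> 2 -x-> 1 -x-> 2 -x-> 1 -y-> 4 -x-> 1 -y-> 4 -x-> 1 -x-> 2 -x-> 1 -y-> 4 -x-> 1 -x-> 2 -x-> 1  → end 1, rejected
w3: Trace: 1 -x-> 2 -y-> 4 -x-> 1 -x-> 2 -x-> 1 -x-> 2 -x-> 1 -y-> 4 -y-> 5 -y-> 0 -y-> 4 -y-> 5 -y-> 0 -y-> 4 -y-> 5 -x-> 2 -x-> 1 -y-> 4 -y-> 5 -y-> 0  → end 0, accepted
w4: Trace: 1 -x-> 2 -y-> 4 -x-> 1 -y-> 4 -x-> 1 -x-> 2 -x-> 1 -y-> 4 -x-> 1 -y-> 4 -y-> 5 -x-> 2 -y-> 4 -x-> 1 -x-> 2 -x-> 1 -x-> 2 -y-> 4  → end 4, rejected
w5: Trace: 1 -x-> 2 -x-> 1 -y-> 4 -y-> 5 -y-> 0 -y-> 4 -y-> 5 -x-> 2 -x-> 1 -y-> 4 -y-> 5 -x-> 2 -x-> 1 -x-> 2 -y-> 4 -y-> 5 -x-> 2 -y-> 4 -x-> 1 -x-> 2  → end 2, accepted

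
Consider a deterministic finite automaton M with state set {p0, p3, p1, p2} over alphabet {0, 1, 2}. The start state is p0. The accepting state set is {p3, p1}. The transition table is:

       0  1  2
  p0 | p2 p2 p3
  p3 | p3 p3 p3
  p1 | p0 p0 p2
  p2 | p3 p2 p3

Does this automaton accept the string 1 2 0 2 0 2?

Trace: p0 -1-> p2 -2-> p3 -0-> p3 -2-> p3 -0-> p3 -2-> p3
End state p3 is accepting.

Yes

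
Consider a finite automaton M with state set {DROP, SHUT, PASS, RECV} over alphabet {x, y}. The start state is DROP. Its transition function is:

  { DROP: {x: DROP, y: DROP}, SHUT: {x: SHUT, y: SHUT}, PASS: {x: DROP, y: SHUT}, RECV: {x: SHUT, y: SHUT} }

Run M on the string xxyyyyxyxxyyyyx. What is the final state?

DROP → DROP → DROP → DROP → DROP → DROP → DROP → DROP → DROP → DROP → DROP → DROP → DROP → DROP → DROP → DROP

DROP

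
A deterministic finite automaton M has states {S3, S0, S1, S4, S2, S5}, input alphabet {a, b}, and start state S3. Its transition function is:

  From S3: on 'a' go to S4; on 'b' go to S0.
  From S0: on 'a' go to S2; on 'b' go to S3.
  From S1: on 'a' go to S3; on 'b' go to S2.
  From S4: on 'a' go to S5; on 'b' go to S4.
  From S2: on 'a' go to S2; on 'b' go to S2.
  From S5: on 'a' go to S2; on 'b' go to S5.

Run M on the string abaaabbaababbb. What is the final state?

S3 → S4 → S4 → S5 → S2 → S2 → S2 → S2 → S2 → S2 → S2 → S2 → S2 → S2 → S2

S2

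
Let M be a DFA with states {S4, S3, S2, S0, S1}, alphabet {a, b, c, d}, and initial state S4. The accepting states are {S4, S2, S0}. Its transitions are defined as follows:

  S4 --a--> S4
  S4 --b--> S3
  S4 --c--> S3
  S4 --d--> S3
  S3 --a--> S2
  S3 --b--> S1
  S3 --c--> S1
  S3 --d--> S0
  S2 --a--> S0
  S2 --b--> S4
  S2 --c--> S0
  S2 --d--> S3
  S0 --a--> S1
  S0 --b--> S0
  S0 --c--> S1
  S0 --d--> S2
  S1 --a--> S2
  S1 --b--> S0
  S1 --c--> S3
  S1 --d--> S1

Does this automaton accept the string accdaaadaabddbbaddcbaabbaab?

Trace: S4 -a-> S4 -c-> S3 -c-> S1 -d-> S1 -a-> S2 -a-> S0 -a-> S1 -d-> S1 -a-> S2 -a-> S0 -b-> S0 -d-> S2 -d-> S3 -b-> S1 -b-> S0 -a-> S1 -d-> S1 -d-> S1 -c-> S3 -b-> S1 -a-> S2 -a-> S0 -b-> S0 -b-> S0 -a-> S1 -a-> S2 -b-> S4
End state S4 is accepting.

Yes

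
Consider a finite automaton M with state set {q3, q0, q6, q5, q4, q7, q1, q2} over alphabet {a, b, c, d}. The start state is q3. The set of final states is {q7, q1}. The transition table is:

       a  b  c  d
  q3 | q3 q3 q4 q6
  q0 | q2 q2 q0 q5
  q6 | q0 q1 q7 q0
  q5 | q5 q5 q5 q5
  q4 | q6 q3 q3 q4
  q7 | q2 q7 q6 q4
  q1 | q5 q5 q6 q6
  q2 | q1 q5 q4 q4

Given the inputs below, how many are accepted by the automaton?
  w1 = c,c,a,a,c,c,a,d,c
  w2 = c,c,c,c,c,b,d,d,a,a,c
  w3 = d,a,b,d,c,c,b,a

w1: Trace: q3 -c-> q4 -c-> q3 -a-> q3 -a-> q3 -c-> q4 -c-> q3 -a-> q3 -d-> q6 -c-> q7  → end q7, accepted
w2: Trace: q3 -c-> q4 -c-> q3 -c-> q4 -c-> q3 -c-> q4 -b-> q3 -d-> q6 -d-> q0 -a-> q2 -a-> q1 -c-> q6  → end q6, rejected
w3: Trace: q3 -d-> q6 -a-> q0 -b-> q2 -d-> q4 -c-> q3 -c-> q4 -b-> q3 -a-> q3  → end q3, rejected

1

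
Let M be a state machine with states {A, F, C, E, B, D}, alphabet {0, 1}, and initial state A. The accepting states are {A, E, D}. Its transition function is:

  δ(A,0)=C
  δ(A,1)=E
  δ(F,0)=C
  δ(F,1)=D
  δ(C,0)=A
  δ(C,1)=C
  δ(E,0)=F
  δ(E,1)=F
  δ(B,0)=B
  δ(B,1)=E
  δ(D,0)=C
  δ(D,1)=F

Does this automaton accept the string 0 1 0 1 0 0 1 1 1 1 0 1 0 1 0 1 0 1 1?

No

Trace: A -0-> C -1-> C -0-> A -1-> E -0-> F -0-> C -1-> C -1-> C -1-> C -1-> C -0-> A -1-> E -0-> F -1-> D -0-> C -1-> C -0-> A -1-> E -1-> F
End state F is not accepting.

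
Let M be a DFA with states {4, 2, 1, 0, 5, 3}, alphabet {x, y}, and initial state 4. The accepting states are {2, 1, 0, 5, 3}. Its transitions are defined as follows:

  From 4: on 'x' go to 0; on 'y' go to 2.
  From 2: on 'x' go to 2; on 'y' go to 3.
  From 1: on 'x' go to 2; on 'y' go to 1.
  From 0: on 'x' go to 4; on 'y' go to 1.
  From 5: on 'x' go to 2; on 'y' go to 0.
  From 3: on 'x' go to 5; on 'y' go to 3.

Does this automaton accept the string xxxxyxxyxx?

Trace: 4 -x-> 0 -x-> 4 -x-> 0 -x-> 4 -y-> 2 -x-> 2 -x-> 2 -y-> 3 -x-> 5 -x-> 2
End state 2 is accepting.

Yes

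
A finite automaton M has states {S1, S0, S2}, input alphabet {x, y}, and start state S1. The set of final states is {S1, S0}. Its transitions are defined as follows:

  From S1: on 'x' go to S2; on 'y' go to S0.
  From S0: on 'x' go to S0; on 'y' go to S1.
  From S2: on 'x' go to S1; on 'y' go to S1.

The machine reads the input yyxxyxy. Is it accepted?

start at S1
read 'y': S1 → S0
read 'y': S0 → S1
read 'x': S1 → S2
read 'x': S2 → S1
read 'y': S1 → S0
read 'x': S0 → S0
read 'y': S0 → S1
End state S1 is accepting.

Yes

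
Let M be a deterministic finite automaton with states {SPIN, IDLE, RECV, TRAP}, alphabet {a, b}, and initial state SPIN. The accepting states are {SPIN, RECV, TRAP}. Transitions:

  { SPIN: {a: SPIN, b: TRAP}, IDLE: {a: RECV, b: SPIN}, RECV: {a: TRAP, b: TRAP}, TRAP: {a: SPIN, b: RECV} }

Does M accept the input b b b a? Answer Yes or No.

SPIN → TRAP → RECV → TRAP → SPIN
End state SPIN is accepting.

Yes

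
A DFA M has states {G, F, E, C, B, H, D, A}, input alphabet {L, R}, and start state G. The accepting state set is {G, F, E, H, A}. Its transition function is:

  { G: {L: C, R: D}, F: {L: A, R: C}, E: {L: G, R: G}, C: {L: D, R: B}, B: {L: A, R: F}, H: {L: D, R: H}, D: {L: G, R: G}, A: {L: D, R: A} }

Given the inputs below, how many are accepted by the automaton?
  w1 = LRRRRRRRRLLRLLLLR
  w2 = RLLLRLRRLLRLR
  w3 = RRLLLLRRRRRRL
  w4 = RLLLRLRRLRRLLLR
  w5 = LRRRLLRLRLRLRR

1

w1: G → C → B → F → C → B → F → C → B → F → A → D → G → C → D → G → C → B  → end B, rejected
w2: G → D → G → C → D → G → C → B → F → A → D → G → C → B  → end B, rejected
w3: G → D → G → C → D → G → C → B → F → C → B → F → C → D  → end D, rejected
w4: G → D → G → C → D → G → C → B → F → A → A → A → D → G → C → B  → end B, rejected
w5: G → C → B → F → C → D → G → D → G → D → G → D → G → D → G  → end G, accepted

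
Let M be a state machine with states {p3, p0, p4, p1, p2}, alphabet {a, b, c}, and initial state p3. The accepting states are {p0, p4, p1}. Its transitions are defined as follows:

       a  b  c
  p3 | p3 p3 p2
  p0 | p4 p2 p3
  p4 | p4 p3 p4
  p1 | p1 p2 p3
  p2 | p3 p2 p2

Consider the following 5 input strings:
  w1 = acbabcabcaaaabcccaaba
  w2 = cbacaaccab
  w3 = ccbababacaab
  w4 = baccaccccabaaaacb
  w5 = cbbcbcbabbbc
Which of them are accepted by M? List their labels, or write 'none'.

w1:
  start at p3
  read 'a': p3 → p3
  read 'c': p3 → p2
  read 'b': p2 → p2
  read 'a': p2 → p3
  read 'b': p3 → p3
  read 'c': p3 → p2
  read 'a': p2 → p3
  read 'b': p3 → p3
  read 'c': p3 → p2
  read 'a': p2 → p3
  read 'a': p3 → p3
  read 'a': p3 → p3
  read 'a': p3 → p3
  read 'b': p3 → p3
  read 'c': p3 → p2
  read 'c': p2 → p2
  read 'c': p2 → p2
  read 'a': p2 → p3
  read 'a': p3 → p3
  read 'b': p3 → p3
  read 'a': p3 → p3
  end p3, rejected
w2:
  start at p3
  read 'c': p3 → p2
  read 'b': p2 → p2
  read 'a': p2 → p3
  read 'c': p3 → p2
  read 'a': p2 → p3
  read 'a': p3 → p3
  read 'c': p3 → p2
  read 'c': p2 → p2
  read 'a': p2 → p3
  read 'b': p3 → p3
  end p3, rejected
w3:
  start at p3
  read 'c': p3 → p2
  read 'c': p2 → p2
  read 'b': p2 → p2
  read 'a': p2 → p3
  read 'b': p3 → p3
  read 'a': p3 → p3
  read 'b': p3 → p3
  read 'a': p3 → p3
  read 'c': p3 → p2
  read 'a': p2 → p3
  read 'a': p3 → p3
  read 'b': p3 → p3
  end p3, rejected
w4:
  start at p3
  read 'b': p3 → p3
  read 'a': p3 → p3
  read 'c': p3 → p2
  read 'c': p2 → p2
  read 'a': p2 → p3
  read 'c': p3 → p2
  read 'c': p2 → p2
  read 'c': p2 → p2
  read 'c': p2 → p2
  read 'a': p2 → p3
  read 'b': p3 → p3
  read 'a': p3 → p3
  read 'a': p3 → p3
  read 'a': p3 → p3
  read 'a': p3 → p3
  read 'c': p3 → p2
  read 'b': p2 → p2
  end p2, rejected
w5:
  start at p3
  read 'c': p3 → p2
  read 'b': p2 → p2
  read 'b': p2 → p2
  read 'c': p2 → p2
  read 'b': p2 → p2
  read 'c': p2 → p2
  read 'b': p2 → p2
  read 'a': p2 → p3
  read 'b': p3 → p3
  read 'b': p3 → p3
  read 'b': p3 → p3
  read 'c': p3 → p2
  end p2, rejected

none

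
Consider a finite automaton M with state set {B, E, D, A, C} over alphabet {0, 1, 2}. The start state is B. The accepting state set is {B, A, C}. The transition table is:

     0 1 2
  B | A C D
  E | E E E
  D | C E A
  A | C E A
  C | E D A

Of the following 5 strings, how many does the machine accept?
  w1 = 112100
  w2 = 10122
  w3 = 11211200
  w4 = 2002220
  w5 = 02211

0

w1: Trace: B -1-> C -1-> D -2-> A -1-> E -0-> E -0-> E  → end E, rejected
w2: Trace: B -1-> C -0-> E -1-> E -2-> E -2-> E  → end E, rejected
w3: Trace: B -1-> C -1-> D -2-> A -1-> E -1-> E -2-> E -0-> E -0-> E  → end E, rejected
w4: Trace: B -2-> D -0-> C -0-> E -2-> E -2-> E -2-> E -0-> E  → end E, rejected
w5: Trace: B -0-> A -2-> A -2-> A -1-> E -1-> E  → end E, rejected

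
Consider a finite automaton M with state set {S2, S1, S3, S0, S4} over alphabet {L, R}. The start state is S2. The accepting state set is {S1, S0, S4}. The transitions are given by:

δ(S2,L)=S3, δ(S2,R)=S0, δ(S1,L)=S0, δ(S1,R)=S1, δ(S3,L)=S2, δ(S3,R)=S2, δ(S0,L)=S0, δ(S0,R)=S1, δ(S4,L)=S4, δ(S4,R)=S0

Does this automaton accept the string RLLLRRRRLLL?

S2 → S0 → S0 → S0 → S0 → S1 → S1 → S1 → S1 → S0 → S0 → S0
End state S0 is accepting.

Yes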